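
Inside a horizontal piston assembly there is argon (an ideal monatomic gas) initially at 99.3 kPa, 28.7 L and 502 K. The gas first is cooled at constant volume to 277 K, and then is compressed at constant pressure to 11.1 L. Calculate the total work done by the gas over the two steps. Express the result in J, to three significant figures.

Step 1 (isochoric): W = 0 (constant volume).
After step 1: P = 54.79 kPa (V unchanged).
Step 2 (isobaric): W = PΔV = (54.79 kPa)(11.1 − 28.7 L) = -964.4 J.
W_total = 0 − 964.4 = -964.4 J.

W_total ≈ -964 J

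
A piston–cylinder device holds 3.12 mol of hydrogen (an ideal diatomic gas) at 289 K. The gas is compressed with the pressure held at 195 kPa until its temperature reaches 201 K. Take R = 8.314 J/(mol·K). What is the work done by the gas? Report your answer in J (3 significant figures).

Isobaric: W = P ΔV = nR ΔT.
W = (3.12)(8.314)(201 − 289) = -2283 J.

W ≈ -2280 J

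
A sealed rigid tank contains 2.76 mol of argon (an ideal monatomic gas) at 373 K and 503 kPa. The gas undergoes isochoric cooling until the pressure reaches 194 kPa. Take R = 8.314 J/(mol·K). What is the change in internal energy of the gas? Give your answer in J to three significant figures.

Constant volume ⇒ W = 0, so Q = ΔU = nCᵥΔT with Cᵥ = 3R/2 = 12.47 J/(mol·K).
At constant V, T₂/T₁ = P₂/P₁ ⇒ ΔT = T₁(P₂/P₁ − 1) = 373·(194/503 − 1) = -229.1 K.
ΔU = (2.76)(12.47)(-229.1) = -7887 J.

ΔU ≈ -7890 J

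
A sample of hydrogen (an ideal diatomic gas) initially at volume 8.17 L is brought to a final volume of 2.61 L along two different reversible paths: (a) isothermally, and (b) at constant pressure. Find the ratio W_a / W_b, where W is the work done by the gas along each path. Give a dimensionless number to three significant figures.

W_a / W_b ≈ 1.68

Path (a) isothermal: W = P₁V₁ ln(V₂/V₁) → W_a/(P₁V₁) = -1.141.
Path (b) isobaric: W = P₁(V₂ − V₁) → W_b/(P₁V₁) = -0.6805.
W_a / W_b = -1.141 / -0.6805 = 1.677.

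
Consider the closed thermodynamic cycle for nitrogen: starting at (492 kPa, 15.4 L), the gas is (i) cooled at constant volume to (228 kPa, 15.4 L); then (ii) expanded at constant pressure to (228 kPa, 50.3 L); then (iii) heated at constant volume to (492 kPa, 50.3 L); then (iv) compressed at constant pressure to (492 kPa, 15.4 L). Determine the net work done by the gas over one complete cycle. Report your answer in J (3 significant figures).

W_net ≈ -9210 J

Constant-volume legs do no work.
W(ii) = (228)(50.3 − 15.4) = 7957 J; W(iv) = (492)(15.4 − 50.3) = -17171 J.
W_net = 7957 − 17171 = -9214 J (the counter-clockwise enclosed area).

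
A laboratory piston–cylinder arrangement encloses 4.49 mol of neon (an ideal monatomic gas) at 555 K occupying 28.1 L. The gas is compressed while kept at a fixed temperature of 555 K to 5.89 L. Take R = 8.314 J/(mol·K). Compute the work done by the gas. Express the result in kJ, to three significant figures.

Isothermal: W = nRT ln(V₂/V₁).
W = (4.49)(8.314)(555) × ln(5.89/28.1)
  = 20718 × -1.563
W_by_gas = -32372 J.

W ≈ -32.4 kJ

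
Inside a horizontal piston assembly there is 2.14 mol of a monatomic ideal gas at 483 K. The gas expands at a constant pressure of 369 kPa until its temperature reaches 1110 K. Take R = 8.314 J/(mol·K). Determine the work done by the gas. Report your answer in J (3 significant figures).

W ≈ 11200 J

Isobaric: W = P ΔV = nR ΔT.
W = (2.14)(8.314)(1110 − 483) = 11156 J.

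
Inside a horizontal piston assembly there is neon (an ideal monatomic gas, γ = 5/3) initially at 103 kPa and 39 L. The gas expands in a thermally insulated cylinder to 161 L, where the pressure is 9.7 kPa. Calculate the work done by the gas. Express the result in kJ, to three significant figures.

W ≈ 3.68 kJ

Adiabatic: W = (P₁V₁ − P₂V₂)/(γ − 1) with γ = 5/3.
P₁V₁ = 4017 J, P₂V₂ = 1562 J.
W = (4017 − 1562) / 0.6667 = 3683 J.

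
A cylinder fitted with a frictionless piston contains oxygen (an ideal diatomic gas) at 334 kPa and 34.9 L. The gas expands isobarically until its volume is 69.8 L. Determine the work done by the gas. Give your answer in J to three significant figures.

Isobaric: W = P ΔV.
W = (334 kPa)(69.8 − 34.9 L) = (334)(34.9) = 11657 J.

W ≈ 11700 J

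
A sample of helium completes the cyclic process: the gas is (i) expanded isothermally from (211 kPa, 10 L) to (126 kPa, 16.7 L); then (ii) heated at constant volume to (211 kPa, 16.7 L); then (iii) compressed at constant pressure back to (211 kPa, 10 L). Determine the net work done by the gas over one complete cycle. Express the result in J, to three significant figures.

Leg (i): W = PᵢVᵢ ln(V_f/Vᵢ) = (2110) ln(16.7/10) = 1082 J.
Leg (ii): W = 0.
Leg (iii): W = PΔV = (211)(10 − 16.7) = -1414 J.
W_net = 1082 − 1414 = -331.6 J.

W_net ≈ -332 J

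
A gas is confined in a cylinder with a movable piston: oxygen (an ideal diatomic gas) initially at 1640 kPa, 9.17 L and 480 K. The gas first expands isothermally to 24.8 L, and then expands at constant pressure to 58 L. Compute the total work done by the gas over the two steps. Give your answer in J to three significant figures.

Step 1 (isothermal): W = P₁V₁ ln(V₂/V₁) = (15039) ln(24.8/9.17) = 14962 J.
After step 1: P = 606.4 kPa, V = 24.8 L, T = 480 K.
Step 2 (isobaric): W = PΔV = (606.4 kPa)(58 − 24.8 L) = 20133 J.
W_total = 14962 + 20133 = 35095 J.

W_total ≈ 35100 J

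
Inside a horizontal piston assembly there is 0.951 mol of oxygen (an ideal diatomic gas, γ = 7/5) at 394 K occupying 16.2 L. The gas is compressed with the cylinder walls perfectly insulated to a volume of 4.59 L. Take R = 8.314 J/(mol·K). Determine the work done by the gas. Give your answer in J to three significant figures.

W ≈ -5110 J

Adiabatic: TV^(γ−1) = const with γ = 7/5.
T₂ = T₁ (V₁/V₂)^(γ−1) = 394 × (16.2/4.59)^0.4 = 394 × 1.656 = 652.5 K.
W_by = nCᵥ(T₁ − T₂) = (0.951)(20.79)(394 − 652.5) = -5110 J.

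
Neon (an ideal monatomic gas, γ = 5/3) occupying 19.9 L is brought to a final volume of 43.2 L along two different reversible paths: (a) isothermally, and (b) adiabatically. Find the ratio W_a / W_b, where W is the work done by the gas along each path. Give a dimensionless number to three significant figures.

W_a / W_b ≈ 1.28

Path (a) isothermal: W = P₁V₁ ln(V₂/V₁) → W_a/(P₁V₁) = 0.7751.
Path (b) adiabatic: W = P₁V₁(1 − (V₁/V₂)^(γ−1))/(γ−1) → W_b/(P₁V₁) = 0.6053.
W_a / W_b = 0.7751 / 0.6053 = 1.281.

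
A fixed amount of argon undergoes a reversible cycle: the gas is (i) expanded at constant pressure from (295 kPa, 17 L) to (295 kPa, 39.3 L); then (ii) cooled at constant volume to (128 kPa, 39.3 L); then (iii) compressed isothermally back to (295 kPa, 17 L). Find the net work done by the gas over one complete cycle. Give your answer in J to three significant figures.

W_net ≈ 2360 J

Leg (i): W = PΔV = (295)(39.3 − 17) = 6578 J.
Leg (ii): W = 0.
Leg (iii): W = PᵢVᵢ ln(V_f/Vᵢ) = (5030) ln(17/39.3) = -4216 J.
W_net = 6578 − 4216 = 2363 J.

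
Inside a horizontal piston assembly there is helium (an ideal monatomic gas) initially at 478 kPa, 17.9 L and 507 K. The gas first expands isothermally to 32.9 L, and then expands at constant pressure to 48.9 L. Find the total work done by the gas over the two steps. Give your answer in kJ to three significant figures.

Step 1 (isothermal): W = P₁V₁ ln(V₂/V₁) = (8556) ln(32.9/17.9) = 5208 J.
After step 1: P = 260.1 kPa, V = 32.9 L, T = 507 K.
Step 2 (isobaric): W = PΔV = (260.1 kPa)(48.9 − 32.9 L) = 4161 J.
W_total = 5208 + 4161 = 9369 J.

W_total ≈ 9.37 kJ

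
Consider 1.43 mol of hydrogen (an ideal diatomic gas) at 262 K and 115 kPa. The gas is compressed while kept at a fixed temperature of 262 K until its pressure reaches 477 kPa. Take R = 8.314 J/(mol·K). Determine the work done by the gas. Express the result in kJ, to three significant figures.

Isothermal process: W = nRT ln(V₂/V₁) = nRT ln(P₁/P₂).
W = (1.43)(8.314)(262) × ln(115/477)
  = 3115 × ln(0.2411) = 3115 × -1.423
W_by_gas = -4431 J.

W ≈ -4.43 kJ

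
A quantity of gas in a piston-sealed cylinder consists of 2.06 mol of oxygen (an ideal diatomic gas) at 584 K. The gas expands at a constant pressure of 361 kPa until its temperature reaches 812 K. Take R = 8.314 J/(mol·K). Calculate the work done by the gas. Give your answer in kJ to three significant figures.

Isobaric: W = P ΔV = nR ΔT.
W = (2.06)(8.314)(812 − 584) = 3905 J.

W ≈ 3.90 kJ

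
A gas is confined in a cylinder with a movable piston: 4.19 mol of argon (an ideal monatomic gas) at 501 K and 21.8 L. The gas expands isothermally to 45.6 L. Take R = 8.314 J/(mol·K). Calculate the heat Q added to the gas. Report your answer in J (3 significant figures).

Isothermal ⇒ ΔU = 0, so Q = W = nRT ln(V₂/V₁).
Q = (4.19)(8.314)(501) ln(45.6/21.8) = 17453 × 0.738 = 12880 J.

Q ≈ 12900 J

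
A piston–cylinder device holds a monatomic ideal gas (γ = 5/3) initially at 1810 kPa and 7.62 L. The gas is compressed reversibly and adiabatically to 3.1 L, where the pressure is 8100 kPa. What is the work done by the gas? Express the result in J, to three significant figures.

W ≈ -17000 J

Adiabatic: W = (P₁V₁ − P₂V₂)/(γ − 1) with γ = 5/3.
P₁V₁ = 13792 J, P₂V₂ = 25110 J.
W = (13792 − 25110) / 0.6667 = -16977 J.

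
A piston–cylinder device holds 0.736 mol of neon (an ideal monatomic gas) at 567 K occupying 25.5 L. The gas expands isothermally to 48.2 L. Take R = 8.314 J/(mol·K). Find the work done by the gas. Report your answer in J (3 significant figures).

W ≈ 2210 J

Isothermal: W = nRT ln(V₂/V₁).
W = (0.736)(8.314)(567) × ln(48.2/25.5)
  = 3470 × 0.6367
W_by_gas = 2209 J.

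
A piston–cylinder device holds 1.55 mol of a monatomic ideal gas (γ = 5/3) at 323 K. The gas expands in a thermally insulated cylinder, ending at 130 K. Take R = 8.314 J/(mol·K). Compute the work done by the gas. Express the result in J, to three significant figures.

W ≈ 3730 J

Adiabatic ⇒ Q = 0, so W_by = −ΔU = nCᵥ(T₁ − T₂).
Cᵥ = 3R/2 = 12.47 J/(mol·K).
W = (1.55)(12.47)(323 − 130) = 3731 J.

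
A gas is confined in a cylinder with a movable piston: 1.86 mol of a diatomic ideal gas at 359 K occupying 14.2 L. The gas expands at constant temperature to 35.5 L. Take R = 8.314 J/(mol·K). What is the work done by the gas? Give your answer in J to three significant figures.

Isothermal: W = nRT ln(V₂/V₁).
W = (1.86)(8.314)(359) × ln(35.5/14.2)
  = 5552 × 0.9163
W_by_gas = 5087 J.

W ≈ 5090 J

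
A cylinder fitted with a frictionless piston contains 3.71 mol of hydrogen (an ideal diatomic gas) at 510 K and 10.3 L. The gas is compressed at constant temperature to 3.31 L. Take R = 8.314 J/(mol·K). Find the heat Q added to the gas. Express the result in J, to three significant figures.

Isothermal ⇒ ΔU = 0, so Q = W = nRT ln(V₂/V₁).
Q = (3.71)(8.314)(510) ln(3.31/10.3) = 15731 × -1.135 = -17858 J.

Q ≈ -17900 J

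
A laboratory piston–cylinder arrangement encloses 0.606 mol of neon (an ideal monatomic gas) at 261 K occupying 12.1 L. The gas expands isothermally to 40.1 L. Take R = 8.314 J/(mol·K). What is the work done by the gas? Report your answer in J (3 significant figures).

W ≈ 1580 J

Isothermal: W = nRT ln(V₂/V₁).
W = (0.606)(8.314)(261) × ln(40.1/12.1)
  = 1315 × 1.198
W_by_gas = 1576 J.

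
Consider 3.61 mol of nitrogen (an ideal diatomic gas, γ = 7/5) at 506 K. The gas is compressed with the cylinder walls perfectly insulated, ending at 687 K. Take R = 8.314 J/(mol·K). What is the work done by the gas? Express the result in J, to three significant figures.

Adiabatic ⇒ Q = 0, so W_by = −ΔU = nCᵥ(T₁ − T₂).
Cᵥ = 5R/2 = 20.79 J/(mol·K).
W = (3.61)(20.79)(506 − 687) = -13581 J.

W ≈ -13600 J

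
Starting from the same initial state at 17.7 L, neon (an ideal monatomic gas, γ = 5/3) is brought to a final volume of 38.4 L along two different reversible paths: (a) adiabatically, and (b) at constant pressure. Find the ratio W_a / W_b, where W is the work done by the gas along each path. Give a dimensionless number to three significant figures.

Path (a) adiabatic: W = P₁V₁(1 − (V₁/V₂)^(γ−1))/(γ−1) → W_a/(P₁V₁) = 0.6049.
Path (b) isobaric: W = P₁(V₂ − V₁) → W_b/(P₁V₁) = 1.169.
W_a / W_b = 0.6049 / 1.169 = 0.5173.

W_a / W_b ≈ 0.517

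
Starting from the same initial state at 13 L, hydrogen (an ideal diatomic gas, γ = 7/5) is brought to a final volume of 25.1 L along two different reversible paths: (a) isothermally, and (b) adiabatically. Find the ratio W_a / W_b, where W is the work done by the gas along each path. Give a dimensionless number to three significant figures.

W_a / W_b ≈ 1.14

Path (a) isothermal: W = P₁V₁ ln(V₂/V₁) → W_a/(P₁V₁) = 0.6579.
Path (b) adiabatic: W = P₁V₁(1 − (V₁/V₂)^(γ−1))/(γ−1) → W_b/(P₁V₁) = 0.5785.
W_a / W_b = 0.6579 / 0.5785 = 1.137.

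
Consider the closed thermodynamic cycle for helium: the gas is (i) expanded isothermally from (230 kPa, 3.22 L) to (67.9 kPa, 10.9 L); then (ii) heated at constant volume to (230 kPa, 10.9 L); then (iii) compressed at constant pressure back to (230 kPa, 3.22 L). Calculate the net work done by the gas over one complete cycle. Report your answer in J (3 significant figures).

W_net ≈ -863 J

Leg (i): W = PᵢVᵢ ln(V_f/Vᵢ) = (740.6) ln(10.9/3.22) = 903.1 J.
Leg (ii): W = 0.
Leg (iii): W = PΔV = (230)(3.22 − 10.9) = -1766 J.
W_net = 903.1 − 1766 = -863.3 J.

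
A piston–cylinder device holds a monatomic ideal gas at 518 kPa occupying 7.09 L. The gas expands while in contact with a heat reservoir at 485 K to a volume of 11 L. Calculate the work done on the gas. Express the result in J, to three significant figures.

W ≈ -1610 J

Isothermal: W = nRT ln(V₂/V₁) = P₁V₁ ln(V₂/V₁).
P₁V₁ = (518 kPa)(7.09 L) = 3673 J.
W = 3673 × ln(11/7.09) = 3673 × 0.4392
W_by_gas = 1613 J; work on gas = −W_by = -1613 J.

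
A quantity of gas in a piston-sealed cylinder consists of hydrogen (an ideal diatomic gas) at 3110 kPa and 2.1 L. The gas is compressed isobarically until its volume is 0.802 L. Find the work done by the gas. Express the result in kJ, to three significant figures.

W ≈ -4.04 kJ

Isobaric: W = P ΔV.
W = (3110 kPa)(0.802 − 2.1 L) = (3110)(-1.298) = -4037 J.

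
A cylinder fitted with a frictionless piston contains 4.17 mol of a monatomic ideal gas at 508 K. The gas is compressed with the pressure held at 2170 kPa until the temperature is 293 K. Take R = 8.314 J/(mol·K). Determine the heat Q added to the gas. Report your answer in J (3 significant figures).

Q ≈ -18600 J

Isobaric: W = nRΔT = (4.17)(8.314)(-215) = -7454 J.
ΔU = nCᵥΔT with Cᵥ = 3R/2: ΔU = (4.17)(12.47)(-215) = -11181 J.
Q = ΔU + W = -11181 − 7454 = -18635 J.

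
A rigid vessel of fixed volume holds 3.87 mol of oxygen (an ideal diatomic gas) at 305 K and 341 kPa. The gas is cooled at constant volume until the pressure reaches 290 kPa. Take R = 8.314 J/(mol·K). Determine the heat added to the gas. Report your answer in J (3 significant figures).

Constant volume ⇒ W = 0, so Q = ΔU = nCᵥΔT with Cᵥ = 5R/2 = 20.79 J/(mol·K).
At constant V, T₂/T₁ = P₂/P₁ ⇒ ΔT = T₁(P₂/P₁ − 1) = 305·(290/341 − 1) = -45.62 K.
ΔU = (3.87)(20.79)(-45.62) = -3669 J.

Q ≈ -3670 J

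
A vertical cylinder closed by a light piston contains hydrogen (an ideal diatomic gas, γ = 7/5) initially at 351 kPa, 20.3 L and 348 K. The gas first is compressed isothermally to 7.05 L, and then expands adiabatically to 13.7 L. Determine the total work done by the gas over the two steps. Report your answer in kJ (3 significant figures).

Step 1 (isothermal): W = P₁V₁ ln(V₂/V₁) = (7125) ln(7.05/20.3) = -7536 J.
After step 1: P = 1011 kPa, V = 7.05 L, T = 348 K.
Step 2 (adiabatic): W = (P₁V₁ − P₂V₂)/(γ−1) = (7125 − 5462)/0.4 = 4157 J.
W_total = -7536 + 4157 = -3379 J.

W_total ≈ -3.38 kJ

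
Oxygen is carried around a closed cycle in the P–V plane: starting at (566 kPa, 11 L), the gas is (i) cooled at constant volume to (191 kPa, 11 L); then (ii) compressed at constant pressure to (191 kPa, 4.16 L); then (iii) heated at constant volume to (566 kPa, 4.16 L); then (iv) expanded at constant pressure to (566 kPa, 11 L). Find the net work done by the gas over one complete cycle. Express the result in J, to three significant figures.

W_net ≈ 2560 J

Constant-volume legs do no work.
W(ii) = (191)(4.16 − 11) = -1306 J; W(iv) = (566)(11 − 4.16) = 3871 J.
W_net = -1306 + 3871 = 2565 J (the clockwise enclosed area).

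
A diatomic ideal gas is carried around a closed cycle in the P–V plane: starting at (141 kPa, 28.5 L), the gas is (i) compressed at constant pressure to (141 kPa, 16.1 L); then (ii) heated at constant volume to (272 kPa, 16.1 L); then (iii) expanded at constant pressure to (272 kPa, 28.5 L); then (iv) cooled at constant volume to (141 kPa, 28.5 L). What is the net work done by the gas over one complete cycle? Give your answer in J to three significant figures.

W_net ≈ 1620 J

Constant-volume legs do no work.
W(i) = (141)(16.1 − 28.5) = -1748 J; W(iii) = (272)(28.5 − 16.1) = 3373 J.
W_net = -1748 + 3373 = 1624 J (the clockwise enclosed area).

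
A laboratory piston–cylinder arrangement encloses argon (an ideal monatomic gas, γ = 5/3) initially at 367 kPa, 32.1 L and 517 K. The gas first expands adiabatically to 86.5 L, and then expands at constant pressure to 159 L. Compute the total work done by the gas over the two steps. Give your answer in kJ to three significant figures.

W_total ≈ 13.6 kJ

Step 1 (adiabatic): W = (P₁V₁ − P₂V₂)/(γ−1) = (11781 − 6084)/0.667 = 8546 J.
After step 1: P = 70.33 kPa, V = 86.5 L, T = 267 K.
Step 2 (isobaric): W = PΔV = (70.33 kPa)(159 − 86.5 L) = 5099 J.
W_total = 8546 + 5099 = 13645 J.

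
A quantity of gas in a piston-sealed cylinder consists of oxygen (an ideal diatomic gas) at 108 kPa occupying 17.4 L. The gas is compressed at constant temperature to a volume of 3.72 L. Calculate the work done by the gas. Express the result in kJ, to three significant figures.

Isothermal: W = nRT ln(V₂/V₁) = P₁V₁ ln(V₂/V₁).
P₁V₁ = (108 kPa)(17.4 L) = 1879 J.
W = 1879 × ln(3.72/17.4) = 1879 × -1.543
W_by_gas = -2899 J.

W ≈ -2.90 kJ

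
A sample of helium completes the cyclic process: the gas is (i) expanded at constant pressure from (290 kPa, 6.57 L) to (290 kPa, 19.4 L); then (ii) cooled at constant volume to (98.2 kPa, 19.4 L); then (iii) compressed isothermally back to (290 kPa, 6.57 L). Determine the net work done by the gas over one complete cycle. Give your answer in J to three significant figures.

Leg (i): W = PΔV = (290)(19.4 − 6.57) = 3721 J.
Leg (ii): W = 0.
Leg (iii): W = PᵢVᵢ ln(V_f/Vᵢ) = (1905) ln(6.57/19.4) = -2063 J.
W_net = 3721 − 2063 = 1658 J.

W_net ≈ 1660 J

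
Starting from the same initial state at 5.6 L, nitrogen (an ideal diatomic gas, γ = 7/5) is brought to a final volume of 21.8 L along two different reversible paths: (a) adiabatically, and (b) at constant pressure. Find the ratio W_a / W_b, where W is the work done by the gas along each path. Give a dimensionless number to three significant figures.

Path (a) adiabatic: W = P₁V₁(1 − (V₁/V₂)^(γ−1))/(γ−1) → W_a/(P₁V₁) = 1.048.
Path (b) isobaric: W = P₁(V₂ − V₁) → W_b/(P₁V₁) = 2.893.
W_a / W_b = 1.048 / 2.893 = 0.3624.

W_a / W_b ≈ 0.362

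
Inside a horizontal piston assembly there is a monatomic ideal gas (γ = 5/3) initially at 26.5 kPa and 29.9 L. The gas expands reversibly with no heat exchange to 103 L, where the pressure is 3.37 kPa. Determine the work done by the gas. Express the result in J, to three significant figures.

Adiabatic: W = (P₁V₁ − P₂V₂)/(γ − 1) with γ = 5/3.
P₁V₁ = 792.3 J, P₂V₂ = 347.1 J.
W = (792.3 − 347.1) / 0.6667 = 667.9 J.

W ≈ 668 J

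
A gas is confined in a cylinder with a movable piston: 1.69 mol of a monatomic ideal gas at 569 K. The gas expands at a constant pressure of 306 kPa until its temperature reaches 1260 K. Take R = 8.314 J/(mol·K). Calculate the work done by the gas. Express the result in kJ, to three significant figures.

W ≈ 9.71 kJ

Isobaric: W = P ΔV = nR ΔT.
W = (1.69)(8.314)(1260 − 569) = 9709 J.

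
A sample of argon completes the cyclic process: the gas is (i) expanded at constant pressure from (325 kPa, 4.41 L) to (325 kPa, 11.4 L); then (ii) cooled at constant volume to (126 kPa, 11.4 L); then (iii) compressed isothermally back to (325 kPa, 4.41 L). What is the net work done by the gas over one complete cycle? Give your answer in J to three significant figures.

W_net ≈ 908 J

Leg (i): W = PΔV = (325)(11.4 − 4.41) = 2272 J.
Leg (ii): W = 0.
Leg (iii): W = PᵢVᵢ ln(V_f/Vᵢ) = (1436) ln(4.41/11.4) = -1364 J.
W_net = 2272 − 1364 = 907.5 J.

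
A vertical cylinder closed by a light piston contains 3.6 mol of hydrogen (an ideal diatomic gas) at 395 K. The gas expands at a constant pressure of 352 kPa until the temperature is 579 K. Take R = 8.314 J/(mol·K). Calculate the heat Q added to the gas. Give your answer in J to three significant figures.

Q ≈ 19300 J

Isobaric: W = nRΔT = (3.6)(8.314)(184) = 5507 J.
ΔU = nCᵥΔT with Cᵥ = 5R/2: ΔU = (3.6)(20.79)(184) = 13768 J.
Q = ΔU + W = 13768 + 5507 = 19275 J.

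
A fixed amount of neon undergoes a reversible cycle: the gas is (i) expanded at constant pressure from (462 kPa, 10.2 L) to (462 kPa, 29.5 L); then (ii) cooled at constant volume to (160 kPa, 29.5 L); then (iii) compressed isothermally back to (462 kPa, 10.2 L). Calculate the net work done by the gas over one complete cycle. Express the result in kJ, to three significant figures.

Leg (i): W = PΔV = (462)(29.5 − 10.2) = 8917 J.
Leg (ii): W = 0.
Leg (iii): W = PᵢVᵢ ln(V_f/Vᵢ) = (4720) ln(10.2/29.5) = -5013 J.
W_net = 8917 − 5013 = 3904 J.

W_net ≈ 3.90 kJ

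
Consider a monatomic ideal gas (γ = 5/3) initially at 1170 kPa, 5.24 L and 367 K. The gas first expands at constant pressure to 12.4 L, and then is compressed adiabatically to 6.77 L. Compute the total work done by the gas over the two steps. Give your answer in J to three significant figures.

W_total ≈ -2440 J

Step 1 (isobaric): W = PΔV = (1170 kPa)(12.4 − 5.24 L) = 8377 J.
After step 1: P = 1170 kPa, V = 12.4 L, T = 868.5 K.
Step 2 (adiabatic): W = (P₁V₁ − P₂V₂)/(γ−1) = (14508 − 21718)/0.667 = -10816 J.
W_total = 8377 − 10816 = -2439 J.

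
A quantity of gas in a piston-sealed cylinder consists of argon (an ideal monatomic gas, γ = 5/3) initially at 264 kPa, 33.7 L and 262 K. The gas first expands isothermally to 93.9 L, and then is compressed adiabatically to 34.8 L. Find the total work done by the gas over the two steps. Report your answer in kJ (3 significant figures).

W_total ≈ -3.40 kJ

Step 1 (isothermal): W = P₁V₁ ln(V₂/V₁) = (8897) ln(93.9/33.7) = 9117 J.
After step 1: P = 94.75 kPa, V = 93.9 L, T = 262 K.
Step 2 (adiabatic): W = (P₁V₁ − P₂V₂)/(γ−1) = (8897 − 17243)/0.667 = -12520 J.
W_total = 9117 − 12520 = -3403 J.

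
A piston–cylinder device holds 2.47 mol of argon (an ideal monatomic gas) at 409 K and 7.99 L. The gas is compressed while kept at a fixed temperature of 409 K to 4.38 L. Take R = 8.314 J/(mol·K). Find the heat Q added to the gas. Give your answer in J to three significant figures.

Isothermal ⇒ ΔU = 0, so Q = W = nRT ln(V₂/V₁).
Q = (2.47)(8.314)(409) ln(4.38/7.99) = 8399 × -0.6011 = -5049 J.

Q ≈ -5050 J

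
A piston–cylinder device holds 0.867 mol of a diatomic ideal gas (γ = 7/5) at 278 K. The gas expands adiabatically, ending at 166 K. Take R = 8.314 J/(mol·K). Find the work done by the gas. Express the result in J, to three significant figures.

Adiabatic ⇒ Q = 0, so W_by = −ΔU = nCᵥ(T₁ − T₂).
Cᵥ = 5R/2 = 20.79 J/(mol·K).
W = (0.867)(20.79)(278 − 166) = 2018 J.

W ≈ 2020 J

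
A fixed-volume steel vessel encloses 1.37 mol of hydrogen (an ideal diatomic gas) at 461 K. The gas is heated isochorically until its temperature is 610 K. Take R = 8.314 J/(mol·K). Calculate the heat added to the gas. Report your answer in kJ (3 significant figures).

Q ≈ 4.24 kJ

Constant volume ⇒ W = 0, so Q = ΔU = nCᵥΔT with Cᵥ = 5R/2 = 20.79 J/(mol·K).
ΔU = (1.37)(20.79)(610 − 461) = 4243 J.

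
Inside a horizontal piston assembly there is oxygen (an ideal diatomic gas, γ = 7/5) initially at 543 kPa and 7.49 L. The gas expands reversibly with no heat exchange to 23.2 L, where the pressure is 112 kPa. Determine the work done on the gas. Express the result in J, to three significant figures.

Adiabatic: W = (P₁V₁ − P₂V₂)/(γ − 1) with γ = 7/5.
P₁V₁ = 4067 J, P₂V₂ = 2598 J.
W = (4067 − 2598) / 0.4 = 3672 J.
Work on gas = −W_by = -3672 J.

W ≈ -3670 J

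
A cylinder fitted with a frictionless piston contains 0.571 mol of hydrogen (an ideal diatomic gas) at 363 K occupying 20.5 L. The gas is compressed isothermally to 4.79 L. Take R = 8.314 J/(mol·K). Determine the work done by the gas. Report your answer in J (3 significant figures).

W ≈ -2510 J

Isothermal: W = nRT ln(V₂/V₁).
W = (0.571)(8.314)(363) × ln(4.79/20.5)
  = 1723 × -1.454
W_by_gas = -2505 J.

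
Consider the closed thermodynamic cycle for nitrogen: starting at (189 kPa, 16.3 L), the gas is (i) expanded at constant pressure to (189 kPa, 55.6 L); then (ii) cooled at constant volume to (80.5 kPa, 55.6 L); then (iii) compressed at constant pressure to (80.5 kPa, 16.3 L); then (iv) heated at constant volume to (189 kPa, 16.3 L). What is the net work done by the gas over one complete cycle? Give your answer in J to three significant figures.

W_net ≈ 4260 J

Constant-volume legs do no work.
W(i) = (189)(55.6 − 16.3) = 7428 J; W(iii) = (80.5)(16.3 − 55.6) = -3164 J.
W_net = 7428 − 3164 = 4264 J (the clockwise enclosed area).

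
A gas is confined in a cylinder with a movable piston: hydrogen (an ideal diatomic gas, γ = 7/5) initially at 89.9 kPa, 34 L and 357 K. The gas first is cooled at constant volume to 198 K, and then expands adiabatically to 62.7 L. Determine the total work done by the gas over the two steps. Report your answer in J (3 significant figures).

Step 1 (isochoric): W = 0 (constant volume).
After step 1: P = 49.86 kPa (V unchanged).
Step 2 (adiabatic): W = (P₁V₁ − P₂V₂)/(γ−1) = (1695 − 1327)/0.4 = 920.3 J.
W_total = 0 + 920.3 = 920.3 J.

W_total ≈ 920 J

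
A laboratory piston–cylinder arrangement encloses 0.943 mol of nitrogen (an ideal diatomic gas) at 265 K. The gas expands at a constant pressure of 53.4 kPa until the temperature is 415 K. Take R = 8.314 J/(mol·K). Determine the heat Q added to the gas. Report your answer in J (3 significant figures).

Isobaric: W = nRΔT = (0.943)(8.314)(150) = 1176 J.
ΔU = nCᵥΔT with Cᵥ = 5R/2: ΔU = (0.943)(20.79)(150) = 2940 J.
Q = ΔU + W = 2940 + 1176 = 4116 J.

Q ≈ 4120 J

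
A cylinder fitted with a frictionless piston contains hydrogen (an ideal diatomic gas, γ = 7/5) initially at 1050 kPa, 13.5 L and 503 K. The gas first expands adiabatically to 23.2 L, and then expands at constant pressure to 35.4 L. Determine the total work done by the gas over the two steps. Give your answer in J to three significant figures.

Step 1 (adiabatic): W = (P₁V₁ − P₂V₂)/(γ−1) = (14175 − 11415)/0.4 = 6901 J.
After step 1: P = 492 kPa, V = 23.2 L, T = 405 K.
Step 2 (isobaric): W = PΔV = (492 kPa)(35.4 − 23.2 L) = 6003 J.
W_total = 6901 + 6003 = 12903 J.

W_total ≈ 12900 J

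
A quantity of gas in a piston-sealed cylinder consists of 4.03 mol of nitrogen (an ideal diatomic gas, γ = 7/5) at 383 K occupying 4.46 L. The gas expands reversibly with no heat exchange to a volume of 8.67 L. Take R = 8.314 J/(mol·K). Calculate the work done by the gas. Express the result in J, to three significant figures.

Adiabatic: TV^(γ−1) = const with γ = 7/5.
T₂ = T₁ (V₁/V₂)^(γ−1) = 383 × (4.46/8.67)^0.4 = 383 × 0.7665 = 293.6 K.
W_by = nCᵥ(T₁ − T₂) = (4.03)(20.79)(383 − 293.6) = 7490 J.

W ≈ 7490 J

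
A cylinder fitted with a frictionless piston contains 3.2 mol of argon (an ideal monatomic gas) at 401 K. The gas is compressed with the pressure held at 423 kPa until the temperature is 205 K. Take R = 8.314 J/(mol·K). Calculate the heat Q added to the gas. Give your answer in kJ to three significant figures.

Q ≈ -13.0 kJ

Isobaric: W = nRΔT = (3.2)(8.314)(-196) = -5215 J.
ΔU = nCᵥΔT with Cᵥ = 3R/2: ΔU = (3.2)(12.47)(-196) = -7822 J.
Q = ΔU + W = -7822 − 5215 = -13036 J.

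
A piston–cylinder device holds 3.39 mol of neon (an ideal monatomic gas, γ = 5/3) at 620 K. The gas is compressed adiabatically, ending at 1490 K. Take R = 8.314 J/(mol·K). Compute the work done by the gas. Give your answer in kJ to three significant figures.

Adiabatic ⇒ Q = 0, so W_by = −ΔU = nCᵥ(T₁ − T₂).
Cᵥ = 3R/2 = 12.47 J/(mol·K).
W = (3.39)(12.47)(620 − 1490) = -36781 J.

W ≈ -36.8 kJ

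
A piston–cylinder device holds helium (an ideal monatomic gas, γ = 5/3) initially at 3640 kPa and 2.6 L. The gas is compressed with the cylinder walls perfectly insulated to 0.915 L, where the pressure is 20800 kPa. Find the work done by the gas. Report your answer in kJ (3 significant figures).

Adiabatic: W = (P₁V₁ − P₂V₂)/(γ − 1) with γ = 5/3.
P₁V₁ = 9464 J, P₂V₂ = 19032 J.
W = (9464 − 19032) / 0.6667 = -14352 J.

W ≈ -14.4 kJ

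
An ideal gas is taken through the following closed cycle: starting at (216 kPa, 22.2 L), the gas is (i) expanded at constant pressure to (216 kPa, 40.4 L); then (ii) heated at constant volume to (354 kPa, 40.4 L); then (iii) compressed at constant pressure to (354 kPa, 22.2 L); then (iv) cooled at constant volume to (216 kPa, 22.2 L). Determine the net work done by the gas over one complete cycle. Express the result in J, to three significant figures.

Constant-volume legs do no work.
W(i) = (216)(40.4 − 22.2) = 3931 J; W(iii) = (354)(22.2 − 40.4) = -6443 J.
W_net = 3931 − 6443 = -2512 J (the counter-clockwise enclosed area).

W_net ≈ -2510 J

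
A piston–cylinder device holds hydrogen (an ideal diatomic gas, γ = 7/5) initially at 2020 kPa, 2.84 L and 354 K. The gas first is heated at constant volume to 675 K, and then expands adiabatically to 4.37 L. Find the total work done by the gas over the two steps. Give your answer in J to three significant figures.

Step 1 (isochoric): W = 0 (constant volume).
After step 1: P = 3852 kPa (V unchanged).
Step 2 (adiabatic): W = (P₁V₁ − P₂V₂)/(γ−1) = (10939 − 9207)/0.4 = 4330 J.
W_total = 0 + 4330 = 4330 J.

W_total ≈ 4330 J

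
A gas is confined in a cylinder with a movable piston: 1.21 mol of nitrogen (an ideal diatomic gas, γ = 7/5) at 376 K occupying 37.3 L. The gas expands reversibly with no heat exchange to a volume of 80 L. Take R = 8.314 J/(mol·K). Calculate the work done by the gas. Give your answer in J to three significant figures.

W ≈ 2490 J

Adiabatic: TV^(γ−1) = const with γ = 7/5.
T₂ = T₁ (V₁/V₂)^(γ−1) = 376 × (37.3/80)^0.4 = 376 × 0.737 = 277.1 K.
W_by = nCᵥ(T₁ − T₂) = (1.21)(20.79)(376 − 277.1) = 2487 J.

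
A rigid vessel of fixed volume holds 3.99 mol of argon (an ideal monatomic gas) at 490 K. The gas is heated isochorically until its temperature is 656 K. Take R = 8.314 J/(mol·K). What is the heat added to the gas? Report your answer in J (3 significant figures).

Constant volume ⇒ W = 0, so Q = ΔU = nCᵥΔT with Cᵥ = 3R/2 = 12.47 J/(mol·K).
ΔU = (3.99)(12.47)(656 − 490) = 8260 J.

Q ≈ 8260 J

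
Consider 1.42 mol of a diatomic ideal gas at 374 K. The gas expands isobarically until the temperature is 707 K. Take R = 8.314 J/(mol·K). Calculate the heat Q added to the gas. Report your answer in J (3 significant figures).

Isobaric: W = nRΔT = (1.42)(8.314)(333) = 3931 J.
ΔU = nCᵥΔT with Cᵥ = 5R/2: ΔU = (1.42)(20.79)(333) = 9828 J.
Q = ΔU + W = 9828 + 3931 = 13760 J.

Q ≈ 13800 J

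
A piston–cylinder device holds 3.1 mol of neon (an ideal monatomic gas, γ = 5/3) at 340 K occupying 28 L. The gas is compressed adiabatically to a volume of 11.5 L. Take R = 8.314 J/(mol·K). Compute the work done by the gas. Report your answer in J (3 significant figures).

W ≈ -10600 J

Adiabatic: TV^(γ−1) = const with γ = 5/3.
T₂ = T₁ (V₁/V₂)^(γ−1) = 340 × (28/11.5)^0.667 = 340 × 1.81 = 615.3 K.
W_by = nCᵥ(T₁ − T₂) = (3.1)(12.47)(340 − 615.3) = -10645 J.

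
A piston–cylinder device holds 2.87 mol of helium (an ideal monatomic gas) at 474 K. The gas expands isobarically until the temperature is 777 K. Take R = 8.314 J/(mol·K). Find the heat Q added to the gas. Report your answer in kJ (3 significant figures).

Q ≈ 18.1 kJ

Isobaric: W = nRΔT = (2.87)(8.314)(303) = 7230 J.
ΔU = nCᵥΔT with Cᵥ = 3R/2: ΔU = (2.87)(12.47)(303) = 10845 J.
Q = ΔU + W = 10845 + 7230 = 18075 J.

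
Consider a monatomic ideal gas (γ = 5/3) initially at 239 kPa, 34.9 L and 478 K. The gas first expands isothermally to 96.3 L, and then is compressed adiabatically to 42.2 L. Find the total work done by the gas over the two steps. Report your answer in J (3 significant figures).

Step 1 (isothermal): W = P₁V₁ ln(V₂/V₁) = (8341) ln(96.3/34.9) = 8466 J.
After step 1: P = 86.62 kPa, V = 96.3 L, T = 478 K.
Step 2 (adiabatic): W = (P₁V₁ − P₂V₂)/(γ−1) = (8341 − 14458)/0.667 = -9175 J.
W_total = 8466 − 9175 = -708.8 J.

W_total ≈ -709 J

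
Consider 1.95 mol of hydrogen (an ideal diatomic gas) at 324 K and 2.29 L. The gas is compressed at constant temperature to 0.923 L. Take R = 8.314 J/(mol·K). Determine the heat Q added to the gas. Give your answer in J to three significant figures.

Isothermal ⇒ ΔU = 0, so Q = W = nRT ln(V₂/V₁).
Q = (1.95)(8.314)(324) ln(0.923/2.29) = 5253 × -0.9087 = -4773 J.

Q ≈ -4770 J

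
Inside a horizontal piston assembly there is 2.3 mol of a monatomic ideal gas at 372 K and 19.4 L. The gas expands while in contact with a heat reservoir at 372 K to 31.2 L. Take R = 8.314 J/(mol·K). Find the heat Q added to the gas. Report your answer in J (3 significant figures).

Q ≈ 3380 J

Isothermal ⇒ ΔU = 0, so Q = W = nRT ln(V₂/V₁).
Q = (2.3)(8.314)(372) ln(31.2/19.4) = 7113 × 0.4751 = 3380 J.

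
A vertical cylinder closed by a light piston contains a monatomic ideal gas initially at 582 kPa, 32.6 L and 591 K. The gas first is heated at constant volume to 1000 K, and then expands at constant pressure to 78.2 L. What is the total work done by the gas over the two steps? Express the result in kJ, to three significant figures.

Step 1 (isochoric): W = 0 (constant volume).
After step 1: P = 984.8 kPa (V unchanged).
Step 2 (isobaric): W = PΔV = (984.8 kPa)(78.2 − 32.6 L) = 44906 J.
W_total = 0 + 44906 = 44906 J.

W_total ≈ 44.9 kJ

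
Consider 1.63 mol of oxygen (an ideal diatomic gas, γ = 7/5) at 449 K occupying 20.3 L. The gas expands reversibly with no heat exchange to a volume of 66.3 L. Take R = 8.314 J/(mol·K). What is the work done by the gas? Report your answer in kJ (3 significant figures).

W ≈ 5.74 kJ

Adiabatic: TV^(γ−1) = const with γ = 7/5.
T₂ = T₁ (V₁/V₂)^(γ−1) = 449 × (20.3/66.3)^0.4 = 449 × 0.6229 = 279.7 K.
W_by = nCᵥ(T₁ − T₂) = (1.63)(20.79)(449 − 279.7) = 5737 J.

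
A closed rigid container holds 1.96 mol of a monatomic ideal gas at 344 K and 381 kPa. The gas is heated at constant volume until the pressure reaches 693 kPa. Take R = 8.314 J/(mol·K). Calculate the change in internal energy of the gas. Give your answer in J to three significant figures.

Constant volume ⇒ W = 0, so Q = ΔU = nCᵥΔT with Cᵥ = 3R/2 = 12.47 J/(mol·K).
At constant V, T₂/T₁ = P₂/P₁ ⇒ ΔT = T₁(P₂/P₁ − 1) = 344·(693/381 − 1) = 281.7 K.
ΔU = (1.96)(12.47)(281.7) = 6886 J.

ΔU ≈ 6890 J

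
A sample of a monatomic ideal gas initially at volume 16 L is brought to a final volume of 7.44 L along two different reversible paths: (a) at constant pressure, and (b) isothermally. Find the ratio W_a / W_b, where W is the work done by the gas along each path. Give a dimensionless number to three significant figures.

W_a / W_b ≈ 0.699

Path (a) isobaric: W = P₁(V₂ − V₁) → W_a/(P₁V₁) = -0.535.
Path (b) isothermal: W = P₁V₁ ln(V₂/V₁) → W_b/(P₁V₁) = -0.7657.
W_a / W_b = -0.535 / -0.7657 = 0.6987.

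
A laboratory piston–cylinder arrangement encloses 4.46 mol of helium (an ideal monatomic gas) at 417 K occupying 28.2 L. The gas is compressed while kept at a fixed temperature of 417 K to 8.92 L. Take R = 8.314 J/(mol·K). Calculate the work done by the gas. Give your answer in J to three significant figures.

W ≈ -17800 J

Isothermal: W = nRT ln(V₂/V₁).
W = (4.46)(8.314)(417) × ln(8.92/28.2)
  = 15463 × -1.151
W_by_gas = -17798 J.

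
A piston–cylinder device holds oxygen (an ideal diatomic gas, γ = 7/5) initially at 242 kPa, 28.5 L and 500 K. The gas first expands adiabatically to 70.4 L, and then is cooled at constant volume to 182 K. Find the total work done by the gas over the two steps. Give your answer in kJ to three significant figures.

W_total ≈ 5.23 kJ

Step 1 (adiabatic): W = (P₁V₁ − P₂V₂)/(γ−1) = (6897 − 4804)/0.4 = 5233 J.
Step 2 (isochoric): W = 0 (constant volume).
W_total = 5233 + 0 = 5233 J.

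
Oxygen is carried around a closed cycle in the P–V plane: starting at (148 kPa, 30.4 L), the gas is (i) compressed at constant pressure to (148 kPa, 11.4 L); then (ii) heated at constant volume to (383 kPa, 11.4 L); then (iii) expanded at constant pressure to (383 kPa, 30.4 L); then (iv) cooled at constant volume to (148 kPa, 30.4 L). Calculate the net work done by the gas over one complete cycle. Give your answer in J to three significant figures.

W_net ≈ 4460 J

Constant-volume legs do no work.
W(i) = (148)(11.4 − 30.4) = -2812 J; W(iii) = (383)(30.4 − 11.4) = 7277 J.
W_net = -2812 + 7277 = 4465 J (the clockwise enclosed area).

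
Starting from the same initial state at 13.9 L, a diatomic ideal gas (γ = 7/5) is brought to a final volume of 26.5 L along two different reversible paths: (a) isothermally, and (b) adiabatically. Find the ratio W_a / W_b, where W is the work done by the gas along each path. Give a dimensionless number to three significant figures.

Path (a) isothermal: W = P₁V₁ ln(V₂/V₁) → W_a/(P₁V₁) = 0.6453.
Path (b) adiabatic: W = P₁V₁(1 − (V₁/V₂)^(γ−1))/(γ−1) → W_b/(P₁V₁) = 0.5687.
W_a / W_b = 0.6453 / 0.5687 = 1.135.

W_a / W_b ≈ 1.13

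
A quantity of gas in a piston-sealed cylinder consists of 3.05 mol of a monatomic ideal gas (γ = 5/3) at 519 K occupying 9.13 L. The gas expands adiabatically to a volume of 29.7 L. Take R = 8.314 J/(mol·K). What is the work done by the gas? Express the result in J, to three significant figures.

Adiabatic: TV^(γ−1) = const with γ = 5/3.
T₂ = T₁ (V₁/V₂)^(γ−1) = 519 × (9.13/29.7)^0.667 = 519 × 0.4555 = 236.4 K.
W_by = nCᵥ(T₁ − T₂) = (3.05)(12.47)(519 − 236.4) = 10749 J.

W ≈ 10700 J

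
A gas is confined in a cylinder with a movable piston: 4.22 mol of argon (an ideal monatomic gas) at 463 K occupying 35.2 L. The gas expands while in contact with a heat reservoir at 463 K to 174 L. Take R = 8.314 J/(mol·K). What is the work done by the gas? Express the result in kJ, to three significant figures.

W ≈ 26.0 kJ

Isothermal: W = nRT ln(V₂/V₁).
W = (4.22)(8.314)(463) × ln(174/35.2)
  = 16244 × 1.598
W_by_gas = 25959 J.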